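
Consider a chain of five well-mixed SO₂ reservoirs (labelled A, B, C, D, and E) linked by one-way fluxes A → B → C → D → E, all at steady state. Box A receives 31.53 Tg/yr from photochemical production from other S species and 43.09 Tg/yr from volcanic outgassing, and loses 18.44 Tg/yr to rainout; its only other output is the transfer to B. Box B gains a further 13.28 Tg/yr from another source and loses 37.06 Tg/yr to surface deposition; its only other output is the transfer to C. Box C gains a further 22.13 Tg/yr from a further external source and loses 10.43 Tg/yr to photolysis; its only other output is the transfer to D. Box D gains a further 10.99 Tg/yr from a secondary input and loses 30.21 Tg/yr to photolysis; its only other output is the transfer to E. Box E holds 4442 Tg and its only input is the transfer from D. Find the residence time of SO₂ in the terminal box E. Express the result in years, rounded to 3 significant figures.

179 yr

Box A: F(A→B) = (31.53 + 43.09) − 18.44 = 56.180 Tg/yr.
Box B: F(B→C) = (56.180 + 13.28) − 37.06 = 32.400 Tg/yr.
Box C: F(C→D) = (32.400 + 22.13) − 10.43 = 44.100 Tg/yr.
Box D: F(D→E) = (44.100 + 10.99) − 30.21 = 24.880 Tg/yr.
Box E throughput = its input = 24.880 Tg/yr; τ = 4442 / 24.880 = 178.5 yr.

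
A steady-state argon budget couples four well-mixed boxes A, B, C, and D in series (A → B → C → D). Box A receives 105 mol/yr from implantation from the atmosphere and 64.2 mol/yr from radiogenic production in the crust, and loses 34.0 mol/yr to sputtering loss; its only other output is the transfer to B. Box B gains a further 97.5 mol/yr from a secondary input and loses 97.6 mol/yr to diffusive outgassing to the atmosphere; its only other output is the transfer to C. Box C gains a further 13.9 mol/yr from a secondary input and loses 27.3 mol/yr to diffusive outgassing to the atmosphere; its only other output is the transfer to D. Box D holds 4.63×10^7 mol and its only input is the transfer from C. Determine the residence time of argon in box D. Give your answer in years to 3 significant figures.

Box A: F(A→B) = (105 + 64.2) − 34.0 = 135.20 mol/yr.
Box B: F(B→C) = (135.20 + 97.5) − 97.6 = 135.10 mol/yr.
Box C: F(C→D) = (135.10 + 13.9) − 27.3 = 121.70 mol/yr.
Box D throughput = its input = 121.70 mol/yr; τ = 4.63×10^7 / 121.70 = 380400 yr.

380000 yr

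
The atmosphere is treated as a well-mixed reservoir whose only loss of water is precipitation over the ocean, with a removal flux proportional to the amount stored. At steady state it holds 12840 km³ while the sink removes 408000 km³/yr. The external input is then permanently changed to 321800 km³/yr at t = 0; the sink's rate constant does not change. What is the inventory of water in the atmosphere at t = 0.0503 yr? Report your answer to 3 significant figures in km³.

Residence time τ = M₀/F₀ = 0.03147 yr. The eventual steady state is M_∞ = M₀·(F₁/F₀) = 12840 × 321800/408000 = 10127 km³.
The anomaly ΔM(t) = M(t) − M_∞ decays as ΔM₀·e^(−t/τ) with ΔM₀ = 12840 − 10127 = 2713 km³.
At t = 0.0503 yr, e^(−t/τ) = e^(−1.598) = 0.2022, so ΔM = 548.6 km³ and M = 10127 + 548.6 = 10676 km³.

10700 km³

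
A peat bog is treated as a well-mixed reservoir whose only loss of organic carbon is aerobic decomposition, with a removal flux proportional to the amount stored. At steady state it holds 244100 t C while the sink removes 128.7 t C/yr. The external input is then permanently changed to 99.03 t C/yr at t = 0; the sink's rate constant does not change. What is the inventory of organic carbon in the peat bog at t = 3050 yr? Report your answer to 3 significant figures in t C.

199000 t C

The sink rate constant is k = F₀/M₀ = 128.7/244100 = 0.0005272 yr⁻¹.
Solving dM/dt = F₁ − kM with M(0) = M₀ gives M(t) = F₁/k + (M₀ − F₁/k)·e^(−kt).
F₁/k = 99.03/0.0005272 = 187830 t C; kt = 0.0005272 × 3050 = 1.608, e^(−kt) = 0.2003.
M(3050) = 187830 + (244100 − 187830) × 0.2003 = 187830 + 11270 = 199100 t C.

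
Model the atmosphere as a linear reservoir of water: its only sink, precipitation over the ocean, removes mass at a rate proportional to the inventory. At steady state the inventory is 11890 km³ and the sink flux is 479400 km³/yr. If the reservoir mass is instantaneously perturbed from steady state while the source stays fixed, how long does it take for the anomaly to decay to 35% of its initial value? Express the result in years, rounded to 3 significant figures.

0.0260 yr

For a linear reservoir the anomaly decays as exp(−t/τ) with τ = M/F = 11890/479400 = 0.02480 yr.
exp(−t/τ) = 0.35 ⇒ t = −τ ln(0.35) = 0.02480 × 1.050 = 0.02604 yr.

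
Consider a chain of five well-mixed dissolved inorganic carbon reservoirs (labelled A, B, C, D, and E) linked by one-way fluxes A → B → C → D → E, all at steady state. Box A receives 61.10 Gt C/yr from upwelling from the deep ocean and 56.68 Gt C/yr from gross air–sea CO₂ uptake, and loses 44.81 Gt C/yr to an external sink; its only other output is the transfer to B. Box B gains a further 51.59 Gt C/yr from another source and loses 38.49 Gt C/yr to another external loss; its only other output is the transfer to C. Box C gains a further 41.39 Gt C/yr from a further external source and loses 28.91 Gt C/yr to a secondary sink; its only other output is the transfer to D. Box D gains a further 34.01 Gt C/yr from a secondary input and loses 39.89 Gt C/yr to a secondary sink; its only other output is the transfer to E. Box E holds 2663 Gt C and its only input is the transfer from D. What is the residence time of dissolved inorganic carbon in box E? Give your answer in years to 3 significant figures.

28.7 yr

Box A: F(A→B) = (61.10 + 56.68) − 44.81 = 72.970 Gt C/yr.
Box B: F(B→C) = (72.970 + 51.59) − 38.49 = 86.070 Gt C/yr.
Box C: F(C→D) = (86.070 + 41.39) − 28.91 = 98.550 Gt C/yr.
Box D: F(D→E) = (98.550 + 34.01) − 39.89 = 92.670 Gt C/yr.
Box E throughput = its input = 92.670 Gt C/yr; τ = 2663 / 92.670 = 28.74 yr.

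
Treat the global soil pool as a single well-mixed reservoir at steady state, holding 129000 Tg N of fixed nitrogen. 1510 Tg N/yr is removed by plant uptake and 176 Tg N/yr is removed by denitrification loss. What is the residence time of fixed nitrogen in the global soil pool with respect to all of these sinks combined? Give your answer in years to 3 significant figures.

Total removal flux = 1510 + 176 = 1686.0 Tg N/yr.
τ = M / ΣF_out = 129000 / 1686.0 = 76.51 yr.

76.5 yr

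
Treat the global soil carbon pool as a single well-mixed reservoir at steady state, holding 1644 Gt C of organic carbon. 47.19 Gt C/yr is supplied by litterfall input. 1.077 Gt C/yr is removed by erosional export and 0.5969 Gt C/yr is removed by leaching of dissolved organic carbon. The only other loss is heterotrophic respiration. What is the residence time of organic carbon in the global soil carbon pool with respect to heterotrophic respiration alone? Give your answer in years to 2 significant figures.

At steady state ΣF_in = ΣF_out.
ΣF_in = 47.190 Gt C/yr.
Heterotrophic respiration flux = ΣF_in − (1.077 + 0.5969) = 47.190 − 1.674 = 45.52 Gt C/yr.
τ = M / F = 1644 / 45.52 = 36.12 yr.

36 yr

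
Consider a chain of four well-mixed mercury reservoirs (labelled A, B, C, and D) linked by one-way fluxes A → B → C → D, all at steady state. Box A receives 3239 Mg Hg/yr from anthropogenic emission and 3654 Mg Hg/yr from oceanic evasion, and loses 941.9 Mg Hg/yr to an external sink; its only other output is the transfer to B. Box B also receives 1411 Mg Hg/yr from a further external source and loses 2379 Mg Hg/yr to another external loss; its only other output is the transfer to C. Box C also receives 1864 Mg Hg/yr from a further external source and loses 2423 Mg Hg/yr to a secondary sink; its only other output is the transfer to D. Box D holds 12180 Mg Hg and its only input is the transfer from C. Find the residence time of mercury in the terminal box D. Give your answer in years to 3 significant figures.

Box A: F(A→B) = (3239 + 3654) − 941.9 = 5951.1 Mg Hg/yr.
Box B: F(B→C) = (5951.1 + 1411) − 2379 = 4983.1 Mg Hg/yr.
Box C: F(C→D) = (4983.1 + 1864) − 2423 = 4424.1 Mg Hg/yr.
Box D throughput = its input = 4424.1 Mg Hg/yr; τ = 12180 / 4424.1 = 2.753 yr.

2.75 yr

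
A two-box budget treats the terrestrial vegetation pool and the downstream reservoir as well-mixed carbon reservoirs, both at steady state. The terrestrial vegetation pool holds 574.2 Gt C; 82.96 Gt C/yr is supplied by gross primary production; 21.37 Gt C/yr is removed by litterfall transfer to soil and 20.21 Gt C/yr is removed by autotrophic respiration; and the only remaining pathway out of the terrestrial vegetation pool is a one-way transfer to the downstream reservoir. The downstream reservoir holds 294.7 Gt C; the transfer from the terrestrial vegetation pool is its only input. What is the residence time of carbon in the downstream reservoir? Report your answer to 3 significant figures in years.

Balance the terrestrial vegetation pool: ΣF_in = 82.960 Gt C/yr.
Transfer to the downstream reservoir = ΣF_in − (21.37 + 20.21) = 41.380 Gt C/yr.
At steady state the output of the downstream reservoir equals its input, 41.380 Gt C/yr.
τ = M / F = 294.7 / 41.380 = 7.122 yr.

7.12 yr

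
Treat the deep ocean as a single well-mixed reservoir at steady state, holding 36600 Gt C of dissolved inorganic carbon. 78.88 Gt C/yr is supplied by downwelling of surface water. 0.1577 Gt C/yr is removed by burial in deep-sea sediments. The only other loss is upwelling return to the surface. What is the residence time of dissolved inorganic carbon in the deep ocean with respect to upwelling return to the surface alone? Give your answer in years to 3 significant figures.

At steady state ΣF_in = ΣF_out.
ΣF_in = 78.880 Gt C/yr.
Upwelling return to the surface flux = ΣF_in − (0.1577) = 78.880 − 0.1577 = 78.72 Gt C/yr.
τ = M / F = 36600 / 78.72 = 464.9 yr.

465 yr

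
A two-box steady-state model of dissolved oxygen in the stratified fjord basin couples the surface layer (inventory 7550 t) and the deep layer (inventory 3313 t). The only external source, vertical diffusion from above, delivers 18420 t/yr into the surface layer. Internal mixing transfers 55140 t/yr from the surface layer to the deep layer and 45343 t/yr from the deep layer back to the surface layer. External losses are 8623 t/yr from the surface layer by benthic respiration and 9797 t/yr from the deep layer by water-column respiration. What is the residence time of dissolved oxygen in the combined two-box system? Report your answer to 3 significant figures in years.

Treat the two boxes together as one reservoir: the mixing fluxes between them are internal recycling, so τ = ΣM / Σ(external losses).
M_total = 7550 + 3313 = 10863 t.
ΣF_external_out = 8623 + 9797 = 18420 t/yr.
τ = M_total / ΣF_ext = 10863 / 18420 = 0.5897 yr.

0.590 yr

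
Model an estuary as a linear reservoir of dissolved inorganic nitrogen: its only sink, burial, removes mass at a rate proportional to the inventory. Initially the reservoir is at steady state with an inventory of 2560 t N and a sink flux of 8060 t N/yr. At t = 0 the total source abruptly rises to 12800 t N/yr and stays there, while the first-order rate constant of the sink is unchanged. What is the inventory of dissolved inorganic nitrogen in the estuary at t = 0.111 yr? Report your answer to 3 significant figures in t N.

The sink rate constant is k = F₀/M₀ = 8060/2560 = 3.148 yr⁻¹.
Solving dM/dt = F₁ − kM with M(0) = M₀ gives M(t) = F₁/k + (M₀ − F₁/k)·e^(−kt).
F₁/k = 12800/3.148 = 4065.5 t N; kt = 3.148 × 0.111 = 0.3495, e^(−kt) = 0.7051.
M(0.111) = 4065.5 + (2560 − 4065.5) × 0.7051 = 4065.5 − 1061 = 3004.0 t N.

3000 t N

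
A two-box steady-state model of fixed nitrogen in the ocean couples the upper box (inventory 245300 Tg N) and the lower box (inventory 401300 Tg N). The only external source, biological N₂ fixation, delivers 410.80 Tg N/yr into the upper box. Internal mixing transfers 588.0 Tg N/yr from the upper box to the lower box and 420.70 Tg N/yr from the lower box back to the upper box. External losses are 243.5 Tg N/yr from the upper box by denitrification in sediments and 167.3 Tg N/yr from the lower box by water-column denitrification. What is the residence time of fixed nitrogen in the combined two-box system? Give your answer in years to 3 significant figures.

Treat the two boxes together as one reservoir: the mixing fluxes between them are internal recycling, so τ = ΣM / Σ(external losses).
M_total = 245300 + 401300 = 646600 Tg N.
ΣF_external_out = 243.5 + 167.3 = 410.80 Tg N/yr.
τ = M_total / ΣF_ext = 646600 / 410.80 = 1574 yr.

1570 yr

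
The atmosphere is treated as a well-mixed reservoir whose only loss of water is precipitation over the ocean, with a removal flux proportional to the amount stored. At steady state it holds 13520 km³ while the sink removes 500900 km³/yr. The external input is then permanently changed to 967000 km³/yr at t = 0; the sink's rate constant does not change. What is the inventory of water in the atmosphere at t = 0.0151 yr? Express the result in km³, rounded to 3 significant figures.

18900 km³

τ = M₀/F₀ = 13520/500900 = 0.02699 yr; rate constant k = 1/τ.
New steady state M_∞ = F₁/k = F₁·τ = 967000 × 0.02699 = 26101 km³.
M(t) = M_∞ + (M₀ − M_∞)·e^(−t/τ); t/τ = 0.0151/0.02699 = 0.5594, so e^(−t/τ) = 0.5715.
M(t) = 26101 − 12580 × 0.5715 = 18910 km³.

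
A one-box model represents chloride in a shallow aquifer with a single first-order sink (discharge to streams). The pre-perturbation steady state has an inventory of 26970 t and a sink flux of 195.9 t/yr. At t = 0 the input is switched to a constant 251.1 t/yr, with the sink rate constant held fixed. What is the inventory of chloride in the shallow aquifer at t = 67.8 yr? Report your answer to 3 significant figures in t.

29900 t

The sink rate constant is k = F₀/M₀ = 195.9/26970 = 0.007264 yr⁻¹.
Solving dM/dt = F₁ − kM with M(0) = M₀ gives M(t) = F₁/k + (M₀ − F₁/k)·e^(−kt).
F₁/k = 251.1/0.007264 = 34570 t; kt = 0.007264 × 67.8 = 0.4925, e^(−kt) = 0.6111.
M(67.8) = 34570 + (26970 − 34570) × 0.6111 = 34570 − 4644 = 29925 t.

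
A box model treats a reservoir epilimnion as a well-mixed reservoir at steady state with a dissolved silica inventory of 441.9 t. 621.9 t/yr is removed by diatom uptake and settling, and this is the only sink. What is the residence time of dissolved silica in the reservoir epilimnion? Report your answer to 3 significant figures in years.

0.711 yr

τ = M / F = 441.9 / 621.9 = 0.7106 yr.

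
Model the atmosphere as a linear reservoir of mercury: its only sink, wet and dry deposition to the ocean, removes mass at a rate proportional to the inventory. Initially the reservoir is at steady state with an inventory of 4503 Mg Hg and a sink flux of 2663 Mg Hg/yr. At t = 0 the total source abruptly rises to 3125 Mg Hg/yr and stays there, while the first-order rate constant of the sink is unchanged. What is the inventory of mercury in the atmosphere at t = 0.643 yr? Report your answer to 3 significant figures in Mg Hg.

4750 Mg Hg

The sink rate constant is k = F₀/M₀ = 2663/4503 = 0.5914 yr⁻¹.
Solving dM/dt = F₁ − kM with M(0) = M₀ gives M(t) = F₁/k + (M₀ − F₁/k)·e^(−kt).
F₁/k = 3125/0.5914 = 5284.2 Mg Hg; kt = 0.5914 × 0.643 = 0.3803, e^(−kt) = 0.6837.
M(0.643) = 5284.2 + (4503 − 5284.2) × 0.6837 = 5284.2 − 534.1 = 4750.1 Mg Hg.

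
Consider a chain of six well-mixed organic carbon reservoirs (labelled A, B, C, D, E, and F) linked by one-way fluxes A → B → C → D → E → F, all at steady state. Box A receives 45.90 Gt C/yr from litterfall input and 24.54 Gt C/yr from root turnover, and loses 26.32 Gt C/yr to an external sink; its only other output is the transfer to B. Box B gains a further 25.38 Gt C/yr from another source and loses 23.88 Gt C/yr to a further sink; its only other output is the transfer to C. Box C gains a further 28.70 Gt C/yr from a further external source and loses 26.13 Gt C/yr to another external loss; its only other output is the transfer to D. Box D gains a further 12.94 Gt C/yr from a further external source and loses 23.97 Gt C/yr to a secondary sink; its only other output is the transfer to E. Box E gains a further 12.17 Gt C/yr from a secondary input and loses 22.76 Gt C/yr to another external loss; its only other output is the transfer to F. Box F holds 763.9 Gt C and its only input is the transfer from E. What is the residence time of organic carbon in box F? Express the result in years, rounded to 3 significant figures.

Box A: F(A→B) = (45.90 + 24.54) − 26.32 = 44.120 Gt C/yr.
Box B: F(B→C) = (44.120 + 25.38) − 23.88 = 45.620 Gt C/yr.
Box C: F(C→D) = (45.620 + 28.70) − 26.13 = 48.190 Gt C/yr.
Box D: F(D→E) = (48.190 + 12.94) − 23.97 = 37.160 Gt C/yr.
Box E: F(E→F) = (37.160 + 12.17) − 22.76 = 26.570 Gt C/yr.
Box F throughput = its input = 26.570 Gt C/yr; τ = 763.9 / 26.570 = 28.75 yr.

28.8 yr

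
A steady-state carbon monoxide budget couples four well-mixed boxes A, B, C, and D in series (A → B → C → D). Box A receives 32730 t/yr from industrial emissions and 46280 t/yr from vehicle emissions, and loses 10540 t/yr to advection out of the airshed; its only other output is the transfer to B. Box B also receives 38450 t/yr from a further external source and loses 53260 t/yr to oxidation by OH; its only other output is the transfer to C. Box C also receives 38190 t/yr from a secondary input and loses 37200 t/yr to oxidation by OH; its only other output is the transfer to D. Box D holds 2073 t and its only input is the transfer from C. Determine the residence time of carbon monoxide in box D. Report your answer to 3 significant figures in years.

0.0379 yr

Box A: F(A→B) = (32730 + 46280) − 10540 = 68470 t/yr.
Box B: F(B→C) = (68470 + 38450) − 53260 = 53660 t/yr.
Box C: F(C→D) = (53660 + 38190) − 37200 = 54650 t/yr.
Box D throughput = its input = 54650 t/yr; τ = 2073 / 54650 = 0.03793 yr.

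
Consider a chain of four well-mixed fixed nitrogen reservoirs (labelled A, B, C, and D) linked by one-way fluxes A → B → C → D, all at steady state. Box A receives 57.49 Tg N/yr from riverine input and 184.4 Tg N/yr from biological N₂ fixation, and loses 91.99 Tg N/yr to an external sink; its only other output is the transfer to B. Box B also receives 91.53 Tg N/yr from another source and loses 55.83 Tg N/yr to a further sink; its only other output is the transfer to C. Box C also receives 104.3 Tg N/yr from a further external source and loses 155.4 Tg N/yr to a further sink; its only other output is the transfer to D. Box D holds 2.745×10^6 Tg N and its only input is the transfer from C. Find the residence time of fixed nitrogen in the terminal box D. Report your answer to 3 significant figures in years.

Box A: F(A→B) = (57.49 + 184.4) − 91.99 = 149.90 Tg N/yr.
Box B: F(B→C) = (149.90 + 91.53) − 55.83 = 185.60 Tg N/yr.
Box C: F(C→D) = (185.60 + 104.3) − 155.4 = 134.50 Tg N/yr.
Box D throughput = its input = 134.50 Tg N/yr; τ = 2.745×10^6 / 134.50 = 20410 yr.

20400 yr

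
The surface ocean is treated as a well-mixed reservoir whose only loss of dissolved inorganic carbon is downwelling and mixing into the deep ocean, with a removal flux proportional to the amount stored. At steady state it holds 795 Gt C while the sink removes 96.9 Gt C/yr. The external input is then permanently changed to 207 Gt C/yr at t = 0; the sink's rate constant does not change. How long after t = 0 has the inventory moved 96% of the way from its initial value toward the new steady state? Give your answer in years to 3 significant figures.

26.4 yr

τ = M₀/F₀ = 795/96.9 = 8.204 yr.
The remaining gap fraction is e^(−t/τ); 96% covered ⇒ e^(−t/τ) = 0.0400.
t = −τ ln(0.0400) = 8.204 × 3.219 = 26.41 yr.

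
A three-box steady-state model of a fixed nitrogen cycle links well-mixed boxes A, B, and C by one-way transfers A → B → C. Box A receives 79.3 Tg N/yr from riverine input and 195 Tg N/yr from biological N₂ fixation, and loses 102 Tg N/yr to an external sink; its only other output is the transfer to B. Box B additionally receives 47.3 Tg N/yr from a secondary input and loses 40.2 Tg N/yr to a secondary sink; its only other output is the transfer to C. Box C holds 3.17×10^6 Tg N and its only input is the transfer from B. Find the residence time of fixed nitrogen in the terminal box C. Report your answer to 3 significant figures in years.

17700 yr

Box A: F(A→B) = (79.3 + 195) − 102 = 172.30 Tg N/yr.
Box B: F(B→C) = (172.30 + 47.3) − 40.2 = 179.40 Tg N/yr.
Box C throughput = its input = 179.40 Tg N/yr; τ = 3.17×10^6 / 179.40 = 17670 yr.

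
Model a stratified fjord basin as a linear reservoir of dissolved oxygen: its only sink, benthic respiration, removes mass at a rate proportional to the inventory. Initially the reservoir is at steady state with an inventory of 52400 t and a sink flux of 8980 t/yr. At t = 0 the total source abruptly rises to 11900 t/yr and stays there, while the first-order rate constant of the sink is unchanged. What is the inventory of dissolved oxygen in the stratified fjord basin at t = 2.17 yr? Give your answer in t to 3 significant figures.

57700 t

The sink rate constant is k = F₀/M₀ = 8980/52400 = 0.1714 yr⁻¹.
Solving dM/dt = F₁ − kM with M(0) = M₀ gives M(t) = F₁/k + (M₀ − F₁/k)·e^(−kt).
F₁/k = 11900/0.1714 = 69439 t; kt = 0.1714 × 2.17 = 0.3719, e^(−kt) = 0.6894.
M(2.17) = 69439 + (52400 − 69439) × 0.6894 = 69439 − 11750 = 57692 t.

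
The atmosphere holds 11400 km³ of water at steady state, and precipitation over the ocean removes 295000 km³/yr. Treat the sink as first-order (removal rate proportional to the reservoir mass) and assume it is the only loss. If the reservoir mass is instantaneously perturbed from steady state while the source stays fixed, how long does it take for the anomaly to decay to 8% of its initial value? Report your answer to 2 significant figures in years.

0.098 yr

For a linear reservoir the anomaly decays as exp(−t/τ) with τ = M/F = 11400/295000 = 0.03864 yr.
exp(−t/τ) = 0.08 ⇒ t = −τ ln(0.08) = 0.03864 × 2.526 = 0.09760 yr.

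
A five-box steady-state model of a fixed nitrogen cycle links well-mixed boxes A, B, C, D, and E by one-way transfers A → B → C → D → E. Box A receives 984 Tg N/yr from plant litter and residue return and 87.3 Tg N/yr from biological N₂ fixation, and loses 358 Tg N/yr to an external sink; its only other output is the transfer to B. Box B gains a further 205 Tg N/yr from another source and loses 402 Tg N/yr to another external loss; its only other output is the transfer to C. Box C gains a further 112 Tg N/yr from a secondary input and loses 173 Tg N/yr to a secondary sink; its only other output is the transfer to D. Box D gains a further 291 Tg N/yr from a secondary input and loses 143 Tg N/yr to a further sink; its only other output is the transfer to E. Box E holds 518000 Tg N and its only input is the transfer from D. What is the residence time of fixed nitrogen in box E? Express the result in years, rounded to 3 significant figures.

859 yr

Box A: F(A→B) = (984 + 87.3) − 358 = 713.30 Tg N/yr.
Box B: F(B→C) = (713.30 + 205) − 402 = 516.30 Tg N/yr.
Box C: F(C→D) = (516.30 + 112) − 173 = 455.30 Tg N/yr.
Box D: F(D→E) = (455.30 + 291) − 143 = 603.30 Tg N/yr.
Box E throughput = its input = 603.30 Tg N/yr; τ = 518000 / 603.30 = 858.6 yr.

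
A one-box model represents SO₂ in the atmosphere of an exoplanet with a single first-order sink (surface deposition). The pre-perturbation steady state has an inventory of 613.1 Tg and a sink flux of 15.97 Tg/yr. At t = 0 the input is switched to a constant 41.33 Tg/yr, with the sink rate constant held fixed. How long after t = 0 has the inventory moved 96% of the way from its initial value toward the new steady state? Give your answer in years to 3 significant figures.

124 yr

τ = M₀/F₀ = 613.1/15.97 = 38.39 yr.
The remaining gap fraction is e^(−t/τ); 96% covered ⇒ e^(−t/τ) = 0.0400.
t = −τ ln(0.0400) = 38.39 × 3.219 = 123.6 yr.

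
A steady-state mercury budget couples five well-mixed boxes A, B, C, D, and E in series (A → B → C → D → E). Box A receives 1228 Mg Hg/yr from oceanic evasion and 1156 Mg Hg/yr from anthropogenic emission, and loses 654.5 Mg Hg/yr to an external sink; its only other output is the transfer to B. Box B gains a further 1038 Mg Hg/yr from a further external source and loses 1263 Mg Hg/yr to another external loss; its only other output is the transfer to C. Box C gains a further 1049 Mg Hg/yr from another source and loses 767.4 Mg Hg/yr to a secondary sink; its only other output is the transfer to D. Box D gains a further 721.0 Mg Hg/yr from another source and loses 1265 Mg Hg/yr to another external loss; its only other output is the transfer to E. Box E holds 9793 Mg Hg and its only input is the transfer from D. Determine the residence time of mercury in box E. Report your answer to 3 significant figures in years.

7.88 yr

Box A: F(A→B) = (1228 + 1156) − 654.5 = 1729.5 Mg Hg/yr.
Box B: F(B→C) = (1729.5 + 1038) − 1263 = 1504.5 Mg Hg/yr.
Box C: F(C→D) = (1504.5 + 1049) − 767.4 = 1786.1 Mg Hg/yr.
Box D: F(D→E) = (1786.1 + 721.0) − 1265 = 1242.1 Mg Hg/yr.
Box E throughput = its input = 1242.1 Mg Hg/yr; τ = 9793 / 1242.1 = 7.884 yr.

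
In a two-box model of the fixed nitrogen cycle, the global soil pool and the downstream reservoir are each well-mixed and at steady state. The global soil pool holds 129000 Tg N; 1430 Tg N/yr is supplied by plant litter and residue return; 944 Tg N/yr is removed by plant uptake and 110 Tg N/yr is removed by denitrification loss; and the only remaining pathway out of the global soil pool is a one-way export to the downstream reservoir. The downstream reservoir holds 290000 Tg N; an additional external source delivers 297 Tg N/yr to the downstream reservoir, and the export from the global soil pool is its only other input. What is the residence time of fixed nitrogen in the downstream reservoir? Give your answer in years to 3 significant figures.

Balance the global soil pool: ΣF_in = 1430.0 Tg N/yr.
Export to the downstream reservoir = ΣF_in − (944 + 110) = 376.00 Tg N/yr.
Total input to the downstream reservoir = 376.00 + 297 = 673.00 Tg N/yr; at steady state this equals its total output.
τ = M / F = 290000 / 673.00 = 430.9 yr.

431 yr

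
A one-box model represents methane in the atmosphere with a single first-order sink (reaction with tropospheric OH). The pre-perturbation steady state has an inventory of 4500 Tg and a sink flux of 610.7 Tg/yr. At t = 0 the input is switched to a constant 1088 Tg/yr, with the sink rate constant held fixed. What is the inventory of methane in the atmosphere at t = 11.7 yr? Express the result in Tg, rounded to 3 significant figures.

The sink rate constant is k = F₀/M₀ = 610.7/4500 = 0.1357 yr⁻¹.
Solving dM/dt = F₁ − kM with M(0) = M₀ gives M(t) = F₁/k + (M₀ − F₁/k)·e^(−kt).
F₁/k = 1088/0.1357 = 8017.0 Tg; kt = 0.1357 × 11.7 = 1.588, e^(−kt) = 0.2044.
M(11.7) = 8017.0 + (4500 − 8017.0) × 0.2044 = 8017.0 − 718.8 = 7298.3 Tg.

7300 Tg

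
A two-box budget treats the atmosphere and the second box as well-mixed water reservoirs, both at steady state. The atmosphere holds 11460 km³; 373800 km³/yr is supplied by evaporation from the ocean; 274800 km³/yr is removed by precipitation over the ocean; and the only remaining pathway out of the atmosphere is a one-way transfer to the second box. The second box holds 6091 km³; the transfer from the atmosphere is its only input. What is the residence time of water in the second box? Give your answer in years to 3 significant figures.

0.0615 yr

Balance the atmosphere: ΣF_in = 373800 km³/yr.
Transfer to the second box = ΣF_in − (274800) = 99000 km³/yr.
At steady state the output of the second box equals its input, 99000 km³/yr.
τ = M / F = 6091 / 99000 = 0.06153 yr.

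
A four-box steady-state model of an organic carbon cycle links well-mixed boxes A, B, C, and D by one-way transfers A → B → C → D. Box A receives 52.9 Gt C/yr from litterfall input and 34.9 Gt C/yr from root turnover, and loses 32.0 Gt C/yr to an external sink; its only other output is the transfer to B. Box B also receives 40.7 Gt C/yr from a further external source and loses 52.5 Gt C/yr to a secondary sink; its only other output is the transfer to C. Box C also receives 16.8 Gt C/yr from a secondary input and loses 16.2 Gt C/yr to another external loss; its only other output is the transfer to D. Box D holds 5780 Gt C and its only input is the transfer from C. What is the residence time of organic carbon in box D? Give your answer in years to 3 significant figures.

130 yr

Box A: F(A→B) = (52.9 + 34.9) − 32.0 = 55.800 Gt C/yr.
Box B: F(B→C) = (55.800 + 40.7) − 52.5 = 44.000 Gt C/yr.
Box C: F(C→D) = (44.000 + 16.8) − 16.2 = 44.600 Gt C/yr.
Box D throughput = its input = 44.600 Gt C/yr; τ = 5780 / 44.600 = 129.6 yr.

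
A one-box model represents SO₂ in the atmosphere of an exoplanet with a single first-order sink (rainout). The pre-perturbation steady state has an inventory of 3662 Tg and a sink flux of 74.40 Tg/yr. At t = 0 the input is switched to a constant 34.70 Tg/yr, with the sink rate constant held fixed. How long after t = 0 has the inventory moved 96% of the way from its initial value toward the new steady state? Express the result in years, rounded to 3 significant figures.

158 yr

τ = M₀/F₀ = 3662/74.40 = 49.22 yr.
The remaining gap fraction is e^(−t/τ); 96% covered ⇒ e^(−t/τ) = 0.0400.
t = −τ ln(0.0400) = 49.22 × 3.219 = 158.4 yr.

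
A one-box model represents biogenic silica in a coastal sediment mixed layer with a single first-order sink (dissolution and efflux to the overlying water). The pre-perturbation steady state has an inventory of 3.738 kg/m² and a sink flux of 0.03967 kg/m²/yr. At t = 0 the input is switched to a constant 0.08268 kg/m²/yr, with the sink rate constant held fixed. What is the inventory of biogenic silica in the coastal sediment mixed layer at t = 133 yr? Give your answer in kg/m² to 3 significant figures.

τ = M₀/F₀ = 3.738/0.03967 = 94.23 yr; rate constant k = 1/τ.
New steady state M_∞ = F₁/k = F₁·τ = 0.08268 × 94.23 = 7.7907 kg/m².
M(t) = M_∞ + (M₀ − M_∞)·e^(−t/τ); t/τ = 133/94.23 = 1.411, so e^(−t/τ) = 0.2438.
M(t) = 7.7907 − 4.053 × 0.2438 = 6.8027 kg/m².

6.80 kg/m²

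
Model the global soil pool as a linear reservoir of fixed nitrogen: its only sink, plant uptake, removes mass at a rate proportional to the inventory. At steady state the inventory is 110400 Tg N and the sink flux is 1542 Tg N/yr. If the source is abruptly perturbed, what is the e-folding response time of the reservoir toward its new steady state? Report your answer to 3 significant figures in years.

71.6 yr

For a linear reservoir the response time equals the residence time τ = M/F.
τ = 110400 / 1542 = 71.60 yr.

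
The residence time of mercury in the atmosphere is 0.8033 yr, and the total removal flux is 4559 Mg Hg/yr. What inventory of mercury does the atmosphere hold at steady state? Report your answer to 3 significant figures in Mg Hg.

τ = M/F ⇒ M = τ × F = 0.8033 × 4559 = 3662 Mg Hg.

3660 Mg Hg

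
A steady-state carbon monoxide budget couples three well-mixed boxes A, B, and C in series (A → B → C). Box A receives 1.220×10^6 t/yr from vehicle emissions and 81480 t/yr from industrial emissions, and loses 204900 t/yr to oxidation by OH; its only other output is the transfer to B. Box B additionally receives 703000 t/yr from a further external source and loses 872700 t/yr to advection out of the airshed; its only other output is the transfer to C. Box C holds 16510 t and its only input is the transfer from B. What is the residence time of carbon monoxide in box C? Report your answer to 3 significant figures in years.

Box A: F(A→B) = (1.220×10^6 + 81480) − 204900 = 1.0966×10^6 t/yr.
Box B: F(B→C) = (1.0966×10^6 + 703000) − 872700 = 926880 t/yr.
Box C throughput = its input = 926880 t/yr; τ = 16510 / 926880 = 0.01781 yr.

0.0178 yr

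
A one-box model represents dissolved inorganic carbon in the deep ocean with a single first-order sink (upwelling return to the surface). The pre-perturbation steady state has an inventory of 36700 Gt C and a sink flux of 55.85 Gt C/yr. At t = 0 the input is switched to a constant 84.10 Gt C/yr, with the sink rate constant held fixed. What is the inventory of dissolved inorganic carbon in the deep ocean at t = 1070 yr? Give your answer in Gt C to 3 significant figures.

51600 Gt C

The sink rate constant is k = F₀/M₀ = 55.85/36700 = 0.001522 yr⁻¹.
Solving dM/dt = F₁ − kM with M(0) = M₀ gives M(t) = F₁/k + (M₀ − F₁/k)·e^(−kt).
F₁/k = 84.10/0.001522 = 55264 Gt C; kt = 0.001522 × 1070 = 1.628, e^(−kt) = 0.1963.
M(1070) = 55264 + (36700 − 55264) × 0.1963 = 55264 − 3643 = 51620 Gt C.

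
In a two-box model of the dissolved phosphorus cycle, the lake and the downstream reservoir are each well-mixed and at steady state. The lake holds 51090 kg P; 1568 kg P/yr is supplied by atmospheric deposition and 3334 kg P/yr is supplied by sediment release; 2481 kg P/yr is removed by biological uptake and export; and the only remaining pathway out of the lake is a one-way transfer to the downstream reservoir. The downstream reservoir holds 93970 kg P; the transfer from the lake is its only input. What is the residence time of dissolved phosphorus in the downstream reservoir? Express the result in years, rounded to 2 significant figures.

Balance the lake: ΣF_in = 1568 + 3334 = 4902.0 kg P/yr.
Transfer to the downstream reservoir = ΣF_in − (2481) = 2421.0 kg P/yr.
At steady state the output of the downstream reservoir equals its input, 2421.0 kg P/yr.
τ = M / F = 93970 / 2421.0 = 38.81 yr.

39 yr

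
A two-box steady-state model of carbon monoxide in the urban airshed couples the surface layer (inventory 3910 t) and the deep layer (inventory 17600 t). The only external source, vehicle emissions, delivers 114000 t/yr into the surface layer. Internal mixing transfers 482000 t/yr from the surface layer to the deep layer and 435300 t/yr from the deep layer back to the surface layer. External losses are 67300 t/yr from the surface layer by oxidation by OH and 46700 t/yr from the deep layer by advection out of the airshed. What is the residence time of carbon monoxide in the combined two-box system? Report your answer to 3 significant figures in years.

0.189 yr

For the system as a whole, the A↔B exchange is internal and contributes nothing to the throughput; only the external sinks remove mass.
M_total = 3910 + 17600 = 21510 t.
ΣF_external_out = 67300 + 46700 = 114000 t/yr.
τ = M_total / ΣF_ext = 21510 / 114000 = 0.1887 yr.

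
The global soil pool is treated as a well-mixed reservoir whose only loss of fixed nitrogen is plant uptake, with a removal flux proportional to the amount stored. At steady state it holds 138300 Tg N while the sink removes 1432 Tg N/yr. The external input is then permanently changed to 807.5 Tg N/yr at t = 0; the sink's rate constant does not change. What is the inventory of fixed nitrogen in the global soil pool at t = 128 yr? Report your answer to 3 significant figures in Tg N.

τ = M₀/F₀ = 138300/1432 = 96.58 yr; rate constant k = 1/τ.
New steady state M_∞ = F₁/k = F₁·τ = 807.5 × 96.58 = 77987 Tg N.
M(t) = M_∞ + (M₀ − M_∞)·e^(−t/τ); t/τ = 128/96.58 = 1.325, so e^(−t/τ) = 0.2657.
M(t) = 77987 + 60310 × 0.2657 = 94013 Tg N.

94000 Tg N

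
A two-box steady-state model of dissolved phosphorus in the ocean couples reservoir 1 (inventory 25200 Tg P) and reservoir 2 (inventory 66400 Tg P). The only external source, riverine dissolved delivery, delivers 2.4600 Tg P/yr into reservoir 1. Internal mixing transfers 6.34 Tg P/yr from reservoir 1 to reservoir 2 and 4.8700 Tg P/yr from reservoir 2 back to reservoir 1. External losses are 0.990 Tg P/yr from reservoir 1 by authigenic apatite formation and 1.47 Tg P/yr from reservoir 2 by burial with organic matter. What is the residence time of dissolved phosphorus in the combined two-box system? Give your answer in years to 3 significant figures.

Treat the two boxes together as one reservoir: the mixing fluxes between them are internal recycling, so τ = ΣM / Σ(external losses).
M_total = 25200 + 66400 = 91600 Tg P.
ΣF_external_out = 0.990 + 1.47 = 2.4600 Tg P/yr.
τ = M_total / ΣF_ext = 91600 / 2.4600 = 37240 yr.

37200 yr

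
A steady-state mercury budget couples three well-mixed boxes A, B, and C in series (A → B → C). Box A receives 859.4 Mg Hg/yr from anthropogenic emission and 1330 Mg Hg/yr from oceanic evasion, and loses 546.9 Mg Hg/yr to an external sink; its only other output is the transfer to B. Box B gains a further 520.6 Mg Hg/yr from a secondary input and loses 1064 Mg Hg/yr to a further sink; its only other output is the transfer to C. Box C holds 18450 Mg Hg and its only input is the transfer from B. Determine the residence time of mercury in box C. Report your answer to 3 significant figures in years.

Box A: F(A→B) = (859.4 + 1330) − 546.9 = 1642.5 Mg Hg/yr.
Box B: F(B→C) = (1642.5 + 520.6) − 1064 = 1099.1 Mg Hg/yr.
Box C throughput = its input = 1099.1 Mg Hg/yr; τ = 18450 / 1099.1 = 16.79 yr.

16.8 yr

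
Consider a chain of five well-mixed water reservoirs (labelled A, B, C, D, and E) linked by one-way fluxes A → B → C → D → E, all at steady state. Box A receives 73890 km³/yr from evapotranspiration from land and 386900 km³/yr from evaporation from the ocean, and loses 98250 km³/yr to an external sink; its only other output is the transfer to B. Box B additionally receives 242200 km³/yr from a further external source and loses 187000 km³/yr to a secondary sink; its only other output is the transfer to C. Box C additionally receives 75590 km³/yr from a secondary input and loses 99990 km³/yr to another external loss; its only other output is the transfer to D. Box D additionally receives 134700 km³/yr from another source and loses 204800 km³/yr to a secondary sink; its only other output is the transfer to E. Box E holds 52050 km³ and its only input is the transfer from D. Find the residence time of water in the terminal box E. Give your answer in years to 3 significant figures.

Box A: F(A→B) = (73890 + 386900) − 98250 = 362540 km³/yr.
Box B: F(B→C) = (362540 + 242200) − 187000 = 417740 km³/yr.
Box C: F(C→D) = (417740 + 75590) − 99990 = 393340 km³/yr.
Box D: F(D→E) = (393340 + 134700) − 204800 = 323240 km³/yr.
Box E throughput = its input = 323240 km³/yr; τ = 52050 / 323240 = 0.1610 yr.

0.161 yr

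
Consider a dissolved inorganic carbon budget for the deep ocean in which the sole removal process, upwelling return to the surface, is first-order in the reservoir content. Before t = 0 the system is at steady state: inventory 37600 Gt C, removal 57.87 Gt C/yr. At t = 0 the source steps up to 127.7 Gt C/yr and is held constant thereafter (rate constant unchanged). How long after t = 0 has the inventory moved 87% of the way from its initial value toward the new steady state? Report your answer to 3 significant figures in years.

τ = M₀/F₀ = 37600/57.87 = 649.7 yr.
The remaining gap fraction is e^(−t/τ); 87% covered ⇒ e^(−t/τ) = 0.130.
t = −τ ln(0.130) = 649.7 × 2.040 = 1326 yr.

1330 yr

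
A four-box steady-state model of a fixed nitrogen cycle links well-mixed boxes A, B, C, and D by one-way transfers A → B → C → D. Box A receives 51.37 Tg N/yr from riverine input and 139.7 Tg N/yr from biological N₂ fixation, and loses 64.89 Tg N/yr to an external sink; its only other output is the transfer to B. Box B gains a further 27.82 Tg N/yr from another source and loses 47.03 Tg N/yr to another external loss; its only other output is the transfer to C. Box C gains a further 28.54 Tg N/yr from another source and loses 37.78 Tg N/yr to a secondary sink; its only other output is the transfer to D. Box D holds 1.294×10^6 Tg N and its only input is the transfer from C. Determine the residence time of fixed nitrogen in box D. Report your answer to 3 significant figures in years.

Box A: F(A→B) = (51.37 + 139.7) − 64.89 = 126.18 Tg N/yr.
Box B: F(B→C) = (126.18 + 27.82) − 47.03 = 106.97 Tg N/yr.
Box C: F(C→D) = (106.97 + 28.54) − 37.78 = 97.730 Tg N/yr.
Box D throughput = its input = 97.730 Tg N/yr; τ = 1.294×10^6 / 97.730 = 13240 yr.

13200 yr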